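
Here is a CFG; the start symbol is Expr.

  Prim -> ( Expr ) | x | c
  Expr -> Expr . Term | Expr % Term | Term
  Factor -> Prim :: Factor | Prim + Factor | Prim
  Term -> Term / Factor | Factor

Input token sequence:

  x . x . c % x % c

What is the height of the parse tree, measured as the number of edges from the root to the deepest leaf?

8

[Expr [Expr [Expr [Expr [Expr [Term [Factor [Prim x]]]] . [Term [Factor [Prim x]]]] . [Term [Factor [Prim c]]]] % [Term [Factor [Prim x]]]] % [Term [Factor [Prim c]]]]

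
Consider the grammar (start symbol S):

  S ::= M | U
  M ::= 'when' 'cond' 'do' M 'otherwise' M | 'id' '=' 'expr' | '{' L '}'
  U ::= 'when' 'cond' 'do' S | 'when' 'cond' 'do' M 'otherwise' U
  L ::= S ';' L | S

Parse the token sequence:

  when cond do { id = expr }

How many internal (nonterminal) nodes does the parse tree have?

[S [U when cond do [S [M { [L [S [M id = expr]]] }]]]]

7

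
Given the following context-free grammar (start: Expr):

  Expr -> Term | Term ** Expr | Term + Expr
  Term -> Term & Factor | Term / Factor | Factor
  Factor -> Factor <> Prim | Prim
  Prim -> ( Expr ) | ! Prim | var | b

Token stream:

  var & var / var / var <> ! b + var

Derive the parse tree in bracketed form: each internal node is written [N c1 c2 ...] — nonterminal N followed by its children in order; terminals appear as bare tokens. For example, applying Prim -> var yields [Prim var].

[Expr [Term [Term [Term [Term [Factor [Prim var]]] & [Factor [Prim var]]] / [Factor [Prim var]]] / [Factor [Factor [Prim var]] <> [Prim ! [Prim b]]]] + [Expr [Term [Factor [Prim var]]]]]

Expr
Term + Expr
Term / Factor + Expr
Term / Factor / Factor + Expr
Term & Factor / Factor / Factor + Expr
Factor & Factor / Factor / Factor + Expr
Prim & Factor / Factor / Factor + Expr
var & Factor / Factor / Factor + Expr
var & Prim / Factor / Factor + Expr
var & var / Factor / Factor + Expr
var & var / Prim / Factor + Expr
var & var / var / Factor + Expr
var & var / var / Factor <> Prim + Expr
var & var / var / Prim <> Prim + Expr
var & var / var / var <> Prim + Expr
var & var / var / var <> ! Prim + Expr
var & var / var / var <> ! b + Expr
var & var / var / var <> ! b + Term
var & var / var / var <> ! b + Factor
var & var / var / var <> ! b + Prim
var & var / var / var <> ! b + var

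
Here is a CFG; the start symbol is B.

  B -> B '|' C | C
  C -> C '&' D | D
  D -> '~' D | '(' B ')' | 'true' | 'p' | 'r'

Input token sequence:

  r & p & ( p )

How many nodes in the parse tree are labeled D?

[B [C [C [C [D r]] & [D p]] & [D ( [B [C [D p]]] )]]]

4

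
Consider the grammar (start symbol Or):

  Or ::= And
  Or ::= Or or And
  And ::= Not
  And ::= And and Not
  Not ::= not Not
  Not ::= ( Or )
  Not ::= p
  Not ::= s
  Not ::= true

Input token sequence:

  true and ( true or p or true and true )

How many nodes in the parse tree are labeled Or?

[Or [And [And [Not true]] and [Not ( [Or [Or [Or [And [Not true]]] or [And [Not p]]] or [And [And [Not true]] and [Not true]]] )]]]

4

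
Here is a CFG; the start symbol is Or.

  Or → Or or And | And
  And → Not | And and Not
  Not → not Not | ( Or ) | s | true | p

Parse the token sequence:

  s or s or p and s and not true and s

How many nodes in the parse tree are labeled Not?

7

[Or [Or [Or [And [Not s]]] or [And [Not s]]] or [And [And [And [And [Not p]] and [Not s]] and [Not not [Not true]]] and [Not s]]]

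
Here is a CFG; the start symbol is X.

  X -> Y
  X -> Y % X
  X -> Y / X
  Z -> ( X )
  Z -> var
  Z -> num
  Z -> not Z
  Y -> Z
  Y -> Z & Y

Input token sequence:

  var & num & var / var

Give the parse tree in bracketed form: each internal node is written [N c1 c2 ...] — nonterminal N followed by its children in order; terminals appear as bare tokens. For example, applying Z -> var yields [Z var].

X
Y / X
Z & Y / X
var & Y / X
var & Z & Y / X
var & num & Y / X
var & num & Z / X
var & num & var / X
var & num & var / Y
var & num & var / Z
var & num & var / var

[X [Y [Z var] & [Y [Z num] & [Y [Z var]]]] / [X [Y [Z var]]]]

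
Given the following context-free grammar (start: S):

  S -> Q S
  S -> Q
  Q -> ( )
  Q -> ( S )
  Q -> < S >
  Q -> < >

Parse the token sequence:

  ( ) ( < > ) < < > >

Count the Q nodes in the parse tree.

5

[S [Q ( )] [S [Q ( [S [Q < >]] )] [S [Q < [S [Q < >]] >]]]]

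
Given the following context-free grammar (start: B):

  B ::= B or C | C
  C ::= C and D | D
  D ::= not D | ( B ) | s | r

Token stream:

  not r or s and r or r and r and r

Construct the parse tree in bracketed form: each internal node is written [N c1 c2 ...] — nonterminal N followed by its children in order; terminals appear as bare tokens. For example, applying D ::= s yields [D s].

B
B or C
B or C or C
C or C or C
D or C or C
not D or C or C
not r or C or C
not r or C and D or C
not r or D and D or C
not r or s and D or C
not r or s and r or C
not r or s and r or C and D
not r or s and r or C and D and D
not r or s and r or D and D and D
not r or s and r or r and D and D
not r or s and r or r and r and D
not r or s and r or r and r and r

[B [B [B [C [D not [D r]]]] or [C [C [D s]] and [D r]]] or [C [C [C [D r]] and [D r]] and [D r]]]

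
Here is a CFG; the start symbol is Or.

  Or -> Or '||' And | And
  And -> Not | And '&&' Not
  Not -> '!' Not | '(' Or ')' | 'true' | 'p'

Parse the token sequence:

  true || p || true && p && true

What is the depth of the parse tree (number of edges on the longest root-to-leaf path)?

[Or [Or [Or [And [Not true]]] || [And [Not p]]] || [And [And [And [Not true]] && [Not p]] && [Not true]]]

5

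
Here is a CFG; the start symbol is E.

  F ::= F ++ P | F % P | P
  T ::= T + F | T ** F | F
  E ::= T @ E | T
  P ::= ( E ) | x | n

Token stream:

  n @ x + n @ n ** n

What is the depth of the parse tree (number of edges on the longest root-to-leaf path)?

7

[E [T [F [P n]]] @ [E [T [T [F [P x]]] + [F [P n]]] @ [E [T [T [F [P n]]] ** [F [P n]]]]]]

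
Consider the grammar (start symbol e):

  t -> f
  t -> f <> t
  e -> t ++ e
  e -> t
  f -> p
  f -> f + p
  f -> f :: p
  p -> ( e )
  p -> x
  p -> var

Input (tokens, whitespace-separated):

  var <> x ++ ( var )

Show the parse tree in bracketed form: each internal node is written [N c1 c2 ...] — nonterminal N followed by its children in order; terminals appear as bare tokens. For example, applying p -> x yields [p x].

[e [t [f [p var]] <> [t [f [p x]]]] ++ [e [t [f [p ( [e [t [f [p var]]]] )]]]]]

e
t ++ e
f <> t ++ e
p <> t ++ e
var <> t ++ e
var <> f ++ e
var <> p ++ e
var <> x ++ e
var <> x ++ t
var <> x ++ f
var <> x ++ p
var <> x ++ ( e )
var <> x ++ ( t )
var <> x ++ ( f )
var <> x ++ ( p )
var <> x ++ ( var )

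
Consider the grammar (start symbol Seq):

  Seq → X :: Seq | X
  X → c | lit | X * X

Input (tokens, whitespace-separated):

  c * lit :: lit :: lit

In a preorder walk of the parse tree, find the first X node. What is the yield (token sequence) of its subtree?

c * lit

[Seq [X [X c] * [X lit]] :: [Seq [X lit] :: [Seq [X lit]]]]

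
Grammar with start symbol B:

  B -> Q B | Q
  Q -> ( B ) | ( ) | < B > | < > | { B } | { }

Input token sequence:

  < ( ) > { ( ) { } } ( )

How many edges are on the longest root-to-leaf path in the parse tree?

[B [Q < [B [Q ( )]] >] [B [Q { [B [Q ( )] [B [Q { }]]] }] [B [Q ( )]]]]

6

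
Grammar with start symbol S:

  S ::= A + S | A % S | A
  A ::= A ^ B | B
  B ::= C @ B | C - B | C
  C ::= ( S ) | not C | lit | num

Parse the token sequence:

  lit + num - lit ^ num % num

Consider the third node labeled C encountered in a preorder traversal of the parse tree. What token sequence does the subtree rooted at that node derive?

[S [A [B [C lit]]] + [S [A [A [B [C num] - [B [C lit]]]] ^ [B [C num]]] % [S [A [B [C num]]]]]]

lit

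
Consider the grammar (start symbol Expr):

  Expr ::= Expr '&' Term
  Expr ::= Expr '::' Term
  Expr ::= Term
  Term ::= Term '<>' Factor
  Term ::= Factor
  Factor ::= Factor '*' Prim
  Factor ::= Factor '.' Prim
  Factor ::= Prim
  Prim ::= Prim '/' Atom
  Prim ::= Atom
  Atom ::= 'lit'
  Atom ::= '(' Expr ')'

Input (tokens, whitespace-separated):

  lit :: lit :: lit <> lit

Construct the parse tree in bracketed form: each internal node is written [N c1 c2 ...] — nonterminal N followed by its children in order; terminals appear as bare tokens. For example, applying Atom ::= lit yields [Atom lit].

Expr
Expr :: Term
Expr :: Term :: Term
Term :: Term :: Term
Factor :: Term :: Term
Prim :: Term :: Term
Atom :: Term :: Term
lit :: Term :: Term
lit :: Factor :: Term
lit :: Prim :: Term
lit :: Atom :: Term
lit :: lit :: Term
lit :: lit :: Term <> Factor
lit :: lit :: Factor <> Factor
lit :: lit :: Prim <> Factor
lit :: lit :: Atom <> Factor
lit :: lit :: lit <> Factor
lit :: lit :: lit <> Prim
lit :: lit :: lit <> Atom
lit :: lit :: lit <> lit

[Expr [Expr [Expr [Term [Factor [Prim [Atom lit]]]]] :: [Term [Factor [Prim [Atom lit]]]]] :: [Term [Term [Factor [Prim [Atom lit]]]] <> [Factor [Prim [Atom lit]]]]]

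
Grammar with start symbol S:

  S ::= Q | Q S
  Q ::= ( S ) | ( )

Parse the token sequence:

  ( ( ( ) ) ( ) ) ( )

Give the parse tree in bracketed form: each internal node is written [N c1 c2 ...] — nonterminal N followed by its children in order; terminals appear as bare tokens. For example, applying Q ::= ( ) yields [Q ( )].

[S [Q ( [S [Q ( [S [Q ( )]] )] [S [Q ( )]]] )] [S [Q ( )]]]

S
Q S
( S ) S
( Q S ) S
( ( S ) S ) S
( ( Q ) S ) S
( ( ( ) ) S ) S
( ( ( ) ) Q ) S
( ( ( ) ) ( ) ) S
( ( ( ) ) ( ) ) Q
( ( ( ) ) ( ) ) ( )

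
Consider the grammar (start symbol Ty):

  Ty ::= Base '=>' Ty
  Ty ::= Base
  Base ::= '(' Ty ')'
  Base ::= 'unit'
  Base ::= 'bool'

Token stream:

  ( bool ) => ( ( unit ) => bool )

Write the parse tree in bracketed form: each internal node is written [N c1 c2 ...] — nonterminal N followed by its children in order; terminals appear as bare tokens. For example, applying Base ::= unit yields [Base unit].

Ty
Base => Ty
( Ty ) => Ty
( Base ) => Ty
( bool ) => Ty
( bool ) => Base
( bool ) => ( Ty )
( bool ) => ( Base => Ty )
( bool ) => ( ( Ty ) => Ty )
( bool ) => ( ( Base ) => Ty )
( bool ) => ( ( unit ) => Ty )
( bool ) => ( ( unit ) => Base )
( bool ) => ( ( unit ) => bool )

[Ty [Base ( [Ty [Base bool]] )] => [Ty [Base ( [Ty [Base ( [Ty [Base unit]] )] => [Ty [Base bool]]] )]]]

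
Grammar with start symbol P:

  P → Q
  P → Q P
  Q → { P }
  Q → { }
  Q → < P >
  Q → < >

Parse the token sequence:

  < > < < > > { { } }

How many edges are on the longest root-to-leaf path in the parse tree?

6

[P [Q < >] [P [Q < [P [Q < >]] >] [P [Q { [P [Q { }]] }]]]]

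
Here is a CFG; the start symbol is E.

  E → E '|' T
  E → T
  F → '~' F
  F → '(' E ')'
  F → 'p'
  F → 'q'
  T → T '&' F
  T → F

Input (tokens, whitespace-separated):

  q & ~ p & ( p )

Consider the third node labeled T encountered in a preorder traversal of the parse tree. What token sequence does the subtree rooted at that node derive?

[E [T [T [T [F q]] & [F ~ [F p]]] & [F ( [E [T [F p]]] )]]]

q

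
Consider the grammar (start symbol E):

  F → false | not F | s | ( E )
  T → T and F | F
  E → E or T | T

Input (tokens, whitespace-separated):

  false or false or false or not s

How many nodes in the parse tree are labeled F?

5

[E [E [E [E [T [F false]]] or [T [F false]]] or [T [F false]]] or [T [F not [F s]]]]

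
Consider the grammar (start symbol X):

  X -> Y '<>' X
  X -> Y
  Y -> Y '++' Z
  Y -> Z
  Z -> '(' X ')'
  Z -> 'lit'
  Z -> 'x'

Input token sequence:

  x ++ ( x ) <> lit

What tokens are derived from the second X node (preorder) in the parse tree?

[X [Y [Y [Z x]] ++ [Z ( [X [Y [Z x]]] )]] <> [X [Y [Z lit]]]]

x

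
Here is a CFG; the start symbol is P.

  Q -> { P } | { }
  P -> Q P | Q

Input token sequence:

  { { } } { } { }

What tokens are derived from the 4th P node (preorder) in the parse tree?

{ }

[P [Q { [P [Q { }]] }] [P [Q { }] [P [Q { }]]]]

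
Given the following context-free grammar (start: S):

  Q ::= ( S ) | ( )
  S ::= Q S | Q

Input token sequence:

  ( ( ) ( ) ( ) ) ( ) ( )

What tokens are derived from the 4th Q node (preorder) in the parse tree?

[S [Q ( [S [Q ( )] [S [Q ( )] [S [Q ( )]]]] )] [S [Q ( )] [S [Q ( )]]]]

( )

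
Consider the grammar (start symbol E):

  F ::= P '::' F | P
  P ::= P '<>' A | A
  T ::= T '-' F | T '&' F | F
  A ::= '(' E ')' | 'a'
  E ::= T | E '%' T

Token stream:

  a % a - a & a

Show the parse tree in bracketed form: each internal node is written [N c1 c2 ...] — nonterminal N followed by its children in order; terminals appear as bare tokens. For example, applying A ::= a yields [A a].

[E [E [T [F [P [A a]]]]] % [T [T [T [F [P [A a]]]] - [F [P [A a]]]] & [F [P [A a]]]]]

E
E % T
T % T
F % T
P % T
A % T
a % T
a % T & F
a % T - F & F
a % F - F & F
a % P - F & F
a % A - F & F
a % a - F & F
a % a - P & F
a % a - A & F
a % a - a & F
a % a - a & P
a % a - a & A
a % a - a & a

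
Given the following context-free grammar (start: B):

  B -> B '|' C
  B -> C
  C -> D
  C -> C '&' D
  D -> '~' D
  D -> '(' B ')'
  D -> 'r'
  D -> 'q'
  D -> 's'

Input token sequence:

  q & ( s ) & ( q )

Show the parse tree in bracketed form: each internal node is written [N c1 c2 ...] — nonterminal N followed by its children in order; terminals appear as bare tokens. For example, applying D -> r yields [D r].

B
C
C & D
C & D & D
D & D & D
q & D & D
q & ( B ) & D
q & ( C ) & D
q & ( D ) & D
q & ( s ) & D
q & ( s ) & ( B )
q & ( s ) & ( C )
q & ( s ) & ( D )
q & ( s ) & ( q )

[B [C [C [C [D q]] & [D ( [B [C [D s]]] )]] & [D ( [B [C [D q]]] )]]]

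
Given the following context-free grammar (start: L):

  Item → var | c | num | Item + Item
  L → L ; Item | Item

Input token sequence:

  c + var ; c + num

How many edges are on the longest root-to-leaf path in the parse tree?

[L [L [Item [Item c] + [Item var]]] ; [Item [Item c] + [Item num]]]

4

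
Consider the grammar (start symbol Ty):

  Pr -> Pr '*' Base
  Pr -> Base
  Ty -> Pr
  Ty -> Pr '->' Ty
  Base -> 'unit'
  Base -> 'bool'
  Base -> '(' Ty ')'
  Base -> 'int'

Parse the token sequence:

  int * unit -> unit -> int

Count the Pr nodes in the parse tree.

[Ty [Pr [Pr [Base int]] * [Base unit]] -> [Ty [Pr [Base unit]] -> [Ty [Pr [Base int]]]]]

4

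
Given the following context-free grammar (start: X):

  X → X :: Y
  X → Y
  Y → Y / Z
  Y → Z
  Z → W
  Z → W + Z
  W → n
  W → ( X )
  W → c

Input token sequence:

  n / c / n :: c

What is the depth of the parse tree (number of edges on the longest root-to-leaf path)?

7

[X [X [Y [Y [Y [Z [W n]]] / [Z [W c]]] / [Z [W n]]]] :: [Y [Z [W c]]]]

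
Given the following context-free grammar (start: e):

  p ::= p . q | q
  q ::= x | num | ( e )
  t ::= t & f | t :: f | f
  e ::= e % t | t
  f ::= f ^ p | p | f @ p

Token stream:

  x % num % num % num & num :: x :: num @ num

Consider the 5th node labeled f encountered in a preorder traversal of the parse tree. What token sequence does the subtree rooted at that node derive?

num

[e [e [e [e [t [f [p [q x]]]]] % [t [f [p [q num]]]]] % [t [f [p [q num]]]]] % [t [t [t [t [f [p [q num]]]] & [f [p [q num]]]] :: [f [p [q x]]]] :: [f [f [p [q num]]] @ [p [q num]]]]]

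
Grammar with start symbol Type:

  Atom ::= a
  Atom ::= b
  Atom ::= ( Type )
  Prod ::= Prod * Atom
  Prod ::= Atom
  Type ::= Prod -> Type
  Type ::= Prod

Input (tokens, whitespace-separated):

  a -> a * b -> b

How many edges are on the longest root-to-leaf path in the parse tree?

5

[Type [Prod [Atom a]] -> [Type [Prod [Prod [Atom a]] * [Atom b]] -> [Type [Prod [Atom b]]]]]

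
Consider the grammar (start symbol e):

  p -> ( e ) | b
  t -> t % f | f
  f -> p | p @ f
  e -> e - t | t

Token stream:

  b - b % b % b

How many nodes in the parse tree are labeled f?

[e [e [t [f [p b]]]] - [t [t [t [f [p b]]] % [f [p b]]] % [f [p b]]]]

4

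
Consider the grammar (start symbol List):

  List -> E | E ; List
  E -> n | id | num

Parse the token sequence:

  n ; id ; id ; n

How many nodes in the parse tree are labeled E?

4

[List [E n] ; [List [E id] ; [List [E id] ; [List [E n]]]]]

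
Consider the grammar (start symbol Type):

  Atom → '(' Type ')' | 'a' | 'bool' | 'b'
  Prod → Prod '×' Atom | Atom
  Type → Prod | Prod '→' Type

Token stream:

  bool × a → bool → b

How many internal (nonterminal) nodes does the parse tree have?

11

[Type [Prod [Prod [Atom bool]] × [Atom a]] → [Type [Prod [Atom bool]] → [Type [Prod [Atom b]]]]]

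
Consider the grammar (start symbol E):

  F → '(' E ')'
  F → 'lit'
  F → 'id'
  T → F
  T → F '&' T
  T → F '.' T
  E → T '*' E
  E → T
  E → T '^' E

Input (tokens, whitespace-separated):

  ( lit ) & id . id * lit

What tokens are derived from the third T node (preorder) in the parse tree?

[E [T [F ( [E [T [F lit]]] )] & [T [F id] . [T [F id]]]] * [E [T [F lit]]]]

id . id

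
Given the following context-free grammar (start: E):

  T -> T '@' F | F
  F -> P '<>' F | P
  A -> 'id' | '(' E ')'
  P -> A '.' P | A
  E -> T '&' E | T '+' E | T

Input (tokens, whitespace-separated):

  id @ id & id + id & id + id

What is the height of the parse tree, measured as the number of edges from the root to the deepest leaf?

[E [T [T [F [P [A id]]]] @ [F [P [A id]]]] & [E [T [F [P [A id]]]] + [E [T [F [P [A id]]]] & [E [T [F [P [A id]]]] + [E [T [F [P [A id]]]]]]]]]

9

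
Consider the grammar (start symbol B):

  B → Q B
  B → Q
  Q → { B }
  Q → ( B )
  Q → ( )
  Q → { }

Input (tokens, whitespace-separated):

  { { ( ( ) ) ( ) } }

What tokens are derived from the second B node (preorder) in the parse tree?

{ ( ( ) ) ( ) }

[B [Q { [B [Q { [B [Q ( [B [Q ( )]] )] [B [Q ( )]]] }]] }]]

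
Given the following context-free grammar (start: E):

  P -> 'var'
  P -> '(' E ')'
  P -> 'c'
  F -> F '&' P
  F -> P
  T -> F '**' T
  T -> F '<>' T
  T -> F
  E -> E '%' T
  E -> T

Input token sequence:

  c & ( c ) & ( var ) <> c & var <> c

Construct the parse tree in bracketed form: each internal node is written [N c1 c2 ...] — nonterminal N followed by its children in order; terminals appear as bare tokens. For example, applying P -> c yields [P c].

[E [T [F [F [F [P c]] & [P ( [E [T [F [P c]]]] )]] & [P ( [E [T [F [P var]]]] )]] <> [T [F [F [P c]] & [P var]] <> [T [F [P c]]]]]]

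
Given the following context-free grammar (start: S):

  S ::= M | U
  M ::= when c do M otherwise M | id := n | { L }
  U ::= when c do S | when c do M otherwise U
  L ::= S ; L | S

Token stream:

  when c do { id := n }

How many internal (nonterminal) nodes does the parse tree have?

7

[S [U when c do [S [M { [L [S [M id := n]]] }]]]]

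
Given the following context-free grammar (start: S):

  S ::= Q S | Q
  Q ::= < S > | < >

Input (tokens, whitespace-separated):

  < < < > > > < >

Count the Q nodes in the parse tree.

[S [Q < [S [Q < [S [Q < >]] >]] >] [S [Q < >]]]

4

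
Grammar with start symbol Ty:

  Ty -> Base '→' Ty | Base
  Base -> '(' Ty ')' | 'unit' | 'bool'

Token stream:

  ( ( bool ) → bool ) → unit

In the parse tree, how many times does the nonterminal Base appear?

[Ty [Base ( [Ty [Base ( [Ty [Base bool]] )] → [Ty [Base bool]]] )] → [Ty [Base unit]]]

5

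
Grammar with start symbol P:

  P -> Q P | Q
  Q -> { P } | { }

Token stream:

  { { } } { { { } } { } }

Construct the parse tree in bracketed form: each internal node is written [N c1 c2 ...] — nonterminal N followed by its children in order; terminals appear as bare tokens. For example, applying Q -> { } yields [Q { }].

P
Q P
{ P } P
{ Q } P
{ { } } P
{ { } } Q
{ { } } { P }
{ { } } { Q P }
{ { } } { { P } P }
{ { } } { { Q } P }
{ { } } { { { } } P }
{ { } } { { { } } Q }
{ { } } { { { } } { } }

[P [Q { [P [Q { }]] }] [P [Q { [P [Q { [P [Q { }]] }] [P [Q { }]]] }]]]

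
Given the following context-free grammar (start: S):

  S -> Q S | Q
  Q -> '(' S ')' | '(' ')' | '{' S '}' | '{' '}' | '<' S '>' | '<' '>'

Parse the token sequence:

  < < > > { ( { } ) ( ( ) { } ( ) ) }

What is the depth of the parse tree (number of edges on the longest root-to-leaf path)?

[S [Q < [S [Q < >]] >] [S [Q { [S [Q ( [S [Q { }]] )] [S [Q ( [S [Q ( )] [S [Q { }] [S [Q ( )]]]] )]]] }]]]

10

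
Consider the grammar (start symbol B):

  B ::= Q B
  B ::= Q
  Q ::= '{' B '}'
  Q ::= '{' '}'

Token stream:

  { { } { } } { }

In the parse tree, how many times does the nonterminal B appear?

[B [Q { [B [Q { }] [B [Q { }]]] }] [B [Q { }]]]

4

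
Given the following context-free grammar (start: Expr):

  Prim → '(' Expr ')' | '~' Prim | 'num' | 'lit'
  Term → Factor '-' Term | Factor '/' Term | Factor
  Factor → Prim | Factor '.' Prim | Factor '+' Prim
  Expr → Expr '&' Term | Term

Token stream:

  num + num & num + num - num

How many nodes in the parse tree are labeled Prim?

[Expr [Expr [Term [Factor [Factor [Prim num]] + [Prim num]]]] & [Term [Factor [Factor [Prim num]] + [Prim num]] - [Term [Factor [Prim num]]]]]

5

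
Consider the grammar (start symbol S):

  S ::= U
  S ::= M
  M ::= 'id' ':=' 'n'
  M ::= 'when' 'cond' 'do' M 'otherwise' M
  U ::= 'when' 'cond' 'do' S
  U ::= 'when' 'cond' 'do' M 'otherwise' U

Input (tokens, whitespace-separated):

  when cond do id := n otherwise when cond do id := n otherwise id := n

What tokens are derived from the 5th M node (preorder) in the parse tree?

id := n

[S [M when cond do [M id := n] otherwise [M when cond do [M id := n] otherwise [M id := n]]]]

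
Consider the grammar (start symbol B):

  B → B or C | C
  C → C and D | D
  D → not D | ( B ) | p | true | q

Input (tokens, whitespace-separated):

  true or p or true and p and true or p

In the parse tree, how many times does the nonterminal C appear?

[B [B [B [B [C [D true]]] or [C [D p]]] or [C [C [C [D true]] and [D p]] and [D true]]] or [C [D p]]]

6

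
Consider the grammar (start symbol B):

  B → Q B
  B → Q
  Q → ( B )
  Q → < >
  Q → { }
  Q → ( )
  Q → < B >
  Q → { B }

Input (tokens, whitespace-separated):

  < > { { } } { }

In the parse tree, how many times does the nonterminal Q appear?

[B [Q < >] [B [Q { [B [Q { }]] }] [B [Q { }]]]]

4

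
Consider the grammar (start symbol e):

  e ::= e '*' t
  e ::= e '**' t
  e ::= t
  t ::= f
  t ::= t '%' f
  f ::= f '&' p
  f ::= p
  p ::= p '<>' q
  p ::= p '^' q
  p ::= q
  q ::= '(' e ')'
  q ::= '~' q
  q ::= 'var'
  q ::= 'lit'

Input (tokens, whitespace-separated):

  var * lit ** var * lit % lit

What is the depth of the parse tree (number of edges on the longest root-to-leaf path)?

8

[e [e [e [e [t [f [p [q var]]]]] * [t [f [p [q lit]]]]] ** [t [f [p [q var]]]]] * [t [t [f [p [q lit]]]] % [f [p [q lit]]]]]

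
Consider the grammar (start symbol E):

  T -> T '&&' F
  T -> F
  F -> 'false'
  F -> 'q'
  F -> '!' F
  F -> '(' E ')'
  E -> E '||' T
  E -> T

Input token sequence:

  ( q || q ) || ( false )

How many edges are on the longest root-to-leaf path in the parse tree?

[E [E [T [F ( [E [E [T [F q]]] || [T [F q]]] )]]] || [T [F ( [E [T [F false]]] )]]]

8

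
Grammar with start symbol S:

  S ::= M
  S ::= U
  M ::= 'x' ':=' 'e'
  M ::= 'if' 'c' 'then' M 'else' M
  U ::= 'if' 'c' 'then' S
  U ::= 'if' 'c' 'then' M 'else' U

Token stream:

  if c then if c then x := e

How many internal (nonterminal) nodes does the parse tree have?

[S [U if c then [S [U if c then [S [M x := e]]]]]]

6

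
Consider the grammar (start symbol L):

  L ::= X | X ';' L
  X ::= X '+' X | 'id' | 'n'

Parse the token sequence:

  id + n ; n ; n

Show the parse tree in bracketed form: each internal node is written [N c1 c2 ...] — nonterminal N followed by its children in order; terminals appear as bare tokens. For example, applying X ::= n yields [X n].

[L [X [X id] + [X n]] ; [L [X n] ; [L [X n]]]]

L
X ; L
X + X ; L
id + X ; L
id + n ; L
id + n ; X ; L
id + n ; n ; L
id + n ; n ; X
id + n ; n ; n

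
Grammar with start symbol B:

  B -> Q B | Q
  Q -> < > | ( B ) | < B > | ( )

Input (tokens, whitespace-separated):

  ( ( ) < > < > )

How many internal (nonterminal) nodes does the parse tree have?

8

[B [Q ( [B [Q ( )] [B [Q < >] [B [Q < >]]]] )]]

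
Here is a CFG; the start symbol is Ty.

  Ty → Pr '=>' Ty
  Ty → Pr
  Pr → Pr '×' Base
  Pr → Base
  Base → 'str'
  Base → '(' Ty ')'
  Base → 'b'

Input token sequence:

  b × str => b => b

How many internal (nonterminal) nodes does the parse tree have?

[Ty [Pr [Pr [Base b]] × [Base str]] => [Ty [Pr [Base b]] => [Ty [Pr [Base b]]]]]

11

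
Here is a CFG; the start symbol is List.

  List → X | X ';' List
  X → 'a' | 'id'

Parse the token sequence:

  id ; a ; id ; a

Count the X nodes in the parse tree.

[List [X id] ; [List [X a] ; [List [X id] ; [List [X a]]]]]

4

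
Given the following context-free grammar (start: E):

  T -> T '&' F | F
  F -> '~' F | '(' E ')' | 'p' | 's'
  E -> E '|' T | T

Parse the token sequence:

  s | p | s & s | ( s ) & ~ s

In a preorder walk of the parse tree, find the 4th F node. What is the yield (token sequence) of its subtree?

[E [E [E [E [T [F s]]] | [T [F p]]] | [T [T [F s]] & [F s]]] | [T [T [F ( [E [T [F s]]] )]] & [F ~ [F s]]]]

s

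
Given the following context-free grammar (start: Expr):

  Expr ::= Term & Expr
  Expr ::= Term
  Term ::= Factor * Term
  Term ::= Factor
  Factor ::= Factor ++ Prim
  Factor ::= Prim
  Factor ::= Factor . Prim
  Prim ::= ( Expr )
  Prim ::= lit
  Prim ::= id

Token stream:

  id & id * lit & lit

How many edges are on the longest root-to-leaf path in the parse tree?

[Expr [Term [Factor [Prim id]]] & [Expr [Term [Factor [Prim id]] * [Term [Factor [Prim lit]]]] & [Expr [Term [Factor [Prim lit]]]]]]

6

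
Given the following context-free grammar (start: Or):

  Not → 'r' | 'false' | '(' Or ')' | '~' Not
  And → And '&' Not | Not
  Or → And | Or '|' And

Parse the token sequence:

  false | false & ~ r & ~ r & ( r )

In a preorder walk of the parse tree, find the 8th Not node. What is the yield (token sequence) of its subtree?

[Or [Or [And [Not false]]] | [And [And [And [And [Not false]] & [Not ~ [Not r]]] & [Not ~ [Not r]]] & [Not ( [Or [And [Not r]]] )]]]

r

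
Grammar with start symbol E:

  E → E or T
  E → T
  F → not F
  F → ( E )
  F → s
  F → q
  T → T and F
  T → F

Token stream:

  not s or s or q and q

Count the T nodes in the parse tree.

[E [E [E [T [F not [F s]]]] or [T [F s]]] or [T [T [F q]] and [F q]]]

4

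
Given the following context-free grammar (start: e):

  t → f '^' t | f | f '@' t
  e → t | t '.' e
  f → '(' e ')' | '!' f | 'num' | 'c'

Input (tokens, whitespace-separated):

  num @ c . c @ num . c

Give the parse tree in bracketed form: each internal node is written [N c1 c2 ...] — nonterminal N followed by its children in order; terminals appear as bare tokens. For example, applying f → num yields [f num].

[e [t [f num] @ [t [f c]]] . [e [t [f c] @ [t [f num]]] . [e [t [f c]]]]]

e
t . e
f @ t . e
num @ t . e
num @ f . e
num @ c . e
num @ c . t . e
num @ c . f @ t . e
num @ c . c @ t . e
num @ c . c @ f . e
num @ c . c @ num . e
num @ c . c @ num . t
num @ c . c @ num . f
num @ c . c @ num . c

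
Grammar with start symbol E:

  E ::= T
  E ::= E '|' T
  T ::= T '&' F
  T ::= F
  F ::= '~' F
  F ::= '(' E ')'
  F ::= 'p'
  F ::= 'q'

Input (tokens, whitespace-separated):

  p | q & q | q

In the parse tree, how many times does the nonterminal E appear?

[E [E [E [T [F p]]] | [T [T [F q]] & [F q]]] | [T [F q]]]

3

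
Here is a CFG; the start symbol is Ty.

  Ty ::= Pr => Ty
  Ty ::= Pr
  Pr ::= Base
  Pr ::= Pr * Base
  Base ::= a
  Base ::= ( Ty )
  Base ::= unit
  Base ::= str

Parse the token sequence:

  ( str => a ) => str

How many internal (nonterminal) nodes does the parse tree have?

[Ty [Pr [Base ( [Ty [Pr [Base str]] => [Ty [Pr [Base a]]]] )]] => [Ty [Pr [Base str]]]]

12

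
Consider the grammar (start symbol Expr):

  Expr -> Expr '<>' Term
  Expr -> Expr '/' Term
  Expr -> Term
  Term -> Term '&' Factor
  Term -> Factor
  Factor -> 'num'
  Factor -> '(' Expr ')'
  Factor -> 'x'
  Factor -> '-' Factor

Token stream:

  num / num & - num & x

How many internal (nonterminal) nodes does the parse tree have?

[Expr [Expr [Term [Factor num]]] / [Term [Term [Term [Factor num]] & [Factor - [Factor num]]] & [Factor x]]]

11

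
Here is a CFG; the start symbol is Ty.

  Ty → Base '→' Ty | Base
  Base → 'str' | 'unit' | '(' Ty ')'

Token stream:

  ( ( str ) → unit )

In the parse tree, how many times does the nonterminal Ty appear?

4

[Ty [Base ( [Ty [Base ( [Ty [Base str]] )] → [Ty [Base unit]]] )]]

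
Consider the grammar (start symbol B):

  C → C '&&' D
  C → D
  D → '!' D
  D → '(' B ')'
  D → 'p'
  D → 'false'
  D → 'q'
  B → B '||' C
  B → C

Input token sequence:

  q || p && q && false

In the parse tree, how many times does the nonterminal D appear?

4

[B [B [C [D q]]] || [C [C [C [D p]] && [D q]] && [D false]]]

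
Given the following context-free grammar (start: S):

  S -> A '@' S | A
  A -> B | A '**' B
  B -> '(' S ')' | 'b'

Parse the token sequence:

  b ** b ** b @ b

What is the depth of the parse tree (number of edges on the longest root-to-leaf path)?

[S [A [A [A [B b]] ** [B b]] ** [B b]] @ [S [A [B b]]]]

5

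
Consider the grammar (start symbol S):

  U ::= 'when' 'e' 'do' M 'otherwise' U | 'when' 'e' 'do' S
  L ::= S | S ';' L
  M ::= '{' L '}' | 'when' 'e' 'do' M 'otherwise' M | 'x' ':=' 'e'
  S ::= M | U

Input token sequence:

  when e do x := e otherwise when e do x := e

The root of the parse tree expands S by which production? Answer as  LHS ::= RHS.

[S [U when e do [M x := e] otherwise [U when e do [S [M x := e]]]]]

S ::= U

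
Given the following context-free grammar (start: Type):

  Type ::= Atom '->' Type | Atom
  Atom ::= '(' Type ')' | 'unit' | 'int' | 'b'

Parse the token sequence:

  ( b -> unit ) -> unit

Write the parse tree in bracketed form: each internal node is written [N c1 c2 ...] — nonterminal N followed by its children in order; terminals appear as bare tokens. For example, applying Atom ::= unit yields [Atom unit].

Type
Atom -> Type
( Type ) -> Type
( Atom -> Type ) -> Type
( b -> Type ) -> Type
( b -> Atom ) -> Type
( b -> unit ) -> Type
( b -> unit ) -> Atom
( b -> unit ) -> unit

[Type [Atom ( [Type [Atom b] -> [Type [Atom unit]]] )] -> [Type [Atom unit]]]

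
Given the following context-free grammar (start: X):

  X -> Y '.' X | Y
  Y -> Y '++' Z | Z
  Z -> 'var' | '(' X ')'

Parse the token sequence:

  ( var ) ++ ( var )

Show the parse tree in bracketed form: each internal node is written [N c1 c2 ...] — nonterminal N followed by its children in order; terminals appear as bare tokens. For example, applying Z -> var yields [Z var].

X
Y
Y ++ Z
Z ++ Z
( X ) ++ Z
( Y ) ++ Z
( Z ) ++ Z
( var ) ++ Z
( var ) ++ ( X )
( var ) ++ ( Y )
( var ) ++ ( Z )
( var ) ++ ( var )

[X [Y [Y [Z ( [X [Y [Z var]]] )]] ++ [Z ( [X [Y [Z var]]] )]]]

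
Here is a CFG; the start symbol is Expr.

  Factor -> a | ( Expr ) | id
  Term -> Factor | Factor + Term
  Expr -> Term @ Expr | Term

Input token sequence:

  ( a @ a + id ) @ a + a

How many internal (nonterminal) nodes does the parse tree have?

16

[Expr [Term [Factor ( [Expr [Term [Factor a]] @ [Expr [Term [Factor a] + [Term [Factor id]]]]] )]] @ [Expr [Term [Factor a] + [Term [Factor a]]]]]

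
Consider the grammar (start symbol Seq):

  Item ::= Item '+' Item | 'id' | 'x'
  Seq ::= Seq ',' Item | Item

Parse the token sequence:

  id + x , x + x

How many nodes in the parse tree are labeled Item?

6

[Seq [Seq [Item [Item id] + [Item x]]] , [Item [Item x] + [Item x]]]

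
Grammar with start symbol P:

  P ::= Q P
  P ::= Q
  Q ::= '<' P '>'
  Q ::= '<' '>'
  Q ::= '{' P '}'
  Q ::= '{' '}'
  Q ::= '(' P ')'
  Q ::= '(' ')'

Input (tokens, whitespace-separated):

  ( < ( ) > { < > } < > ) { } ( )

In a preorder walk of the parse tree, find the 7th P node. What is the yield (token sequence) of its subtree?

[P [Q ( [P [Q < [P [Q ( )]] >] [P [Q { [P [Q < >]] }] [P [Q < >]]]] )] [P [Q { }] [P [Q ( )]]]]

{ } ( )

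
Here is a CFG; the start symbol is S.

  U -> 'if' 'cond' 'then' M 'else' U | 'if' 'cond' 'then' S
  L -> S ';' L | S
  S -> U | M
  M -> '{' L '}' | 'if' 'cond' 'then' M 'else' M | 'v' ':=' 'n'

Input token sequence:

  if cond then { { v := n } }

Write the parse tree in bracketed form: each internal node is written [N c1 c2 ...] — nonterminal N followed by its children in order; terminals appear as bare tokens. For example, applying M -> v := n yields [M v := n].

S
U
if cond then S
if cond then M
if cond then { L }
if cond then { S }
if cond then { M }
if cond then { { L } }
if cond then { { S } }
if cond then { { M } }
if cond then { { v := n } }

[S [U if cond then [S [M { [L [S [M { [L [S [M v := n]]] }]]] }]]]]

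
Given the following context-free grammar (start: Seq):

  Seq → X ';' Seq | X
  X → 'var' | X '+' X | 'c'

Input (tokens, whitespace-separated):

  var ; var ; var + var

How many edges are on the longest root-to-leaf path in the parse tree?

[Seq [X var] ; [Seq [X var] ; [Seq [X [X var] + [X var]]]]]

5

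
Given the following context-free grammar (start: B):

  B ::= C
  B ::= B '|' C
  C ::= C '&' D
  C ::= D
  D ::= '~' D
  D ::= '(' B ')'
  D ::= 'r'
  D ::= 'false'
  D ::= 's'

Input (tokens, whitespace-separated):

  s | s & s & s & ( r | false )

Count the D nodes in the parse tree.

[B [B [C [D s]]] | [C [C [C [C [D s]] & [D s]] & [D s]] & [D ( [B [B [C [D r]]] | [C [D false]]] )]]]

7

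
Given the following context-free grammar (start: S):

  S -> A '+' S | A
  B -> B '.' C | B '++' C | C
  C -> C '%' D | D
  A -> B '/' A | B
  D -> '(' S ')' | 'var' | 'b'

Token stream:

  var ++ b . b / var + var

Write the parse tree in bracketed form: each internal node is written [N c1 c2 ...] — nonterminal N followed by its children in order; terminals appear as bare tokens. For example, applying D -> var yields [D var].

S
A + S
B / A + S
B . C / A + S
B ++ C . C / A + S
C ++ C . C / A + S
D ++ C . C / A + S
var ++ C . C / A + S
var ++ D . C / A + S
var ++ b . C / A + S
var ++ b . D / A + S
var ++ b . b / A + S
var ++ b . b / B + S
var ++ b . b / C + S
var ++ b . b / D + S
var ++ b . b / var + S
var ++ b . b / var + A
var ++ b . b / var + B
var ++ b . b / var + C
var ++ b . b / var + D
var ++ b . b / var + var

[S [A [B [B [B [C [D var]]] ++ [C [D b]]] . [C [D b]]] / [A [B [C [D var]]]]] + [S [A [B [C [D var]]]]]]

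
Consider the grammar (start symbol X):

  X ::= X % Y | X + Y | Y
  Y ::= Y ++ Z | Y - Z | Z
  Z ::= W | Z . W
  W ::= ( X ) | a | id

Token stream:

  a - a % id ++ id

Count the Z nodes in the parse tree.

4

[X [X [Y [Y [Z [W a]]] - [Z [W a]]]] % [Y [Y [Z [W id]]] ++ [Z [W id]]]]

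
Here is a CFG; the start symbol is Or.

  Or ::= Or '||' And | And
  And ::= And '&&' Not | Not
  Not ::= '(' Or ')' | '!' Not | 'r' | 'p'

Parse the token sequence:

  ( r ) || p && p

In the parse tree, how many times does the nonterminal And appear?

[Or [Or [And [Not ( [Or [And [Not r]]] )]]] || [And [And [Not p]] && [Not p]]]

4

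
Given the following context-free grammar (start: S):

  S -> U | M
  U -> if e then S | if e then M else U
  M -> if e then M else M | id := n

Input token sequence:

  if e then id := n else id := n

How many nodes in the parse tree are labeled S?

1

[S [M if e then [M id := n] else [M id := n]]]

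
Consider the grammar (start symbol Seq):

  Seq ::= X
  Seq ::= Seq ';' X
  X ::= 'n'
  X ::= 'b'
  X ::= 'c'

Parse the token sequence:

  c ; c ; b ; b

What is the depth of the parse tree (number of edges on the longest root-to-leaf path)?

[Seq [Seq [Seq [Seq [X c]] ; [X c]] ; [X b]] ; [X b]]

5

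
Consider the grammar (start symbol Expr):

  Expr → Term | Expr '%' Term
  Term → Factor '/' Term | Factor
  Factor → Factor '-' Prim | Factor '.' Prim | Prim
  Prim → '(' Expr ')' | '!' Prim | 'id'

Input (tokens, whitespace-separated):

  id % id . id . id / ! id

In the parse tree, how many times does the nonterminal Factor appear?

[Expr [Expr [Term [Factor [Prim id]]]] % [Term [Factor [Factor [Factor [Prim id]] . [Prim id]] . [Prim id]] / [Term [Factor [Prim ! [Prim id]]]]]]

5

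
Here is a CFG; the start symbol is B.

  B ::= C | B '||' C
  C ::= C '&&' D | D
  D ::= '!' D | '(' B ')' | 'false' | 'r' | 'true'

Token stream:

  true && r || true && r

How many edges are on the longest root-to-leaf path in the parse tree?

[B [B [C [C [D true]] && [D r]]] || [C [C [D true]] && [D r]]]

5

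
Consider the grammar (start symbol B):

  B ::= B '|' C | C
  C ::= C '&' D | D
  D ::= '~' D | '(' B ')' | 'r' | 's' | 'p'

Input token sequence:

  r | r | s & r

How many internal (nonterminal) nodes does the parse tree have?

[B [B [B [C [D r]]] | [C [D r]]] | [C [C [D s]] & [D r]]]

11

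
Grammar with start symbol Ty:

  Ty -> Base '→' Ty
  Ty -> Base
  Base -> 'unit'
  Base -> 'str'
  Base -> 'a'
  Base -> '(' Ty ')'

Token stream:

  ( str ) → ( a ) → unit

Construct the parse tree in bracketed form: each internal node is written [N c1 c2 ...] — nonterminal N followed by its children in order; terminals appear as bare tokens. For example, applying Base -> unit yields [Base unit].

[Ty [Base ( [Ty [Base str]] )] → [Ty [Base ( [Ty [Base a]] )] → [Ty [Base unit]]]]

Ty
Base → Ty
( Ty ) → Ty
( Base ) → Ty
( str ) → Ty
( str ) → Base → Ty
( str ) → ( Ty ) → Ty
( str ) → ( Base ) → Ty
( str ) → ( a ) → Ty
( str ) → ( a ) → Base
( str ) → ( a ) → unit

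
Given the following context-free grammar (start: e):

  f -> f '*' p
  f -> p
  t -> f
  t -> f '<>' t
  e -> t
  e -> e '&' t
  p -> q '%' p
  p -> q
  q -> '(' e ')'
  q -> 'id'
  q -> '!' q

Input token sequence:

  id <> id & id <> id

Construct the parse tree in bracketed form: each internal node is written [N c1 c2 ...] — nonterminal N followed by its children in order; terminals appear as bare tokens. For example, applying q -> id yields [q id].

e
e & t
t & t
f <> t & t
p <> t & t
q <> t & t
id <> t & t
id <> f & t
id <> p & t
id <> q & t
id <> id & t
id <> id & f <> t
id <> id & p <> t
id <> id & q <> t
id <> id & id <> t
id <> id & id <> f
id <> id & id <> p
id <> id & id <> q
id <> id & id <> id

[e [e [t [f [p [q id]]] <> [t [f [p [q id]]]]]] & [t [f [p [q id]]] <> [t [f [p [q id]]]]]]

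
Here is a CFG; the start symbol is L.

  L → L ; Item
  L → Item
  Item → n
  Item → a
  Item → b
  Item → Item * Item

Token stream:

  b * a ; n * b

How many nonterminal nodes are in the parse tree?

[L [L [Item [Item b] * [Item a]]] ; [Item [Item n] * [Item b]]]

8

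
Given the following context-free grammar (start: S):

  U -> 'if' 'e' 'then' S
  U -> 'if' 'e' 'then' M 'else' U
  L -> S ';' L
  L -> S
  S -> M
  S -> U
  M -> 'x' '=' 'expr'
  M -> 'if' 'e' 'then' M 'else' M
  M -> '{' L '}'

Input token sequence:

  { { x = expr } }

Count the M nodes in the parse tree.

[S [M { [L [S [M { [L [S [M x = expr]]] }]]] }]]

3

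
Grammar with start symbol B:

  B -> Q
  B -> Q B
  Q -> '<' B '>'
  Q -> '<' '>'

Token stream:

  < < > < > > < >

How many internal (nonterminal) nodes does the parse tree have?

8

[B [Q < [B [Q < >] [B [Q < >]]] >] [B [Q < >]]]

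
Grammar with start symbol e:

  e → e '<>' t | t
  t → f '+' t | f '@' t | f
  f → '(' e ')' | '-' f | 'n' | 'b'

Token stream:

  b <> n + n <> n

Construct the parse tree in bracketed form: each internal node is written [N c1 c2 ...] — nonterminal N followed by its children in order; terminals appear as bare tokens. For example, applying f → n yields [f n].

e
e <> t
e <> t <> t
t <> t <> t
f <> t <> t
b <> t <> t
b <> f + t <> t
b <> n + t <> t
b <> n + f <> t
b <> n + n <> t
b <> n + n <> f
b <> n + n <> n

[e [e [e [t [f b]]] <> [t [f n] + [t [f n]]]] <> [t [f n]]]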